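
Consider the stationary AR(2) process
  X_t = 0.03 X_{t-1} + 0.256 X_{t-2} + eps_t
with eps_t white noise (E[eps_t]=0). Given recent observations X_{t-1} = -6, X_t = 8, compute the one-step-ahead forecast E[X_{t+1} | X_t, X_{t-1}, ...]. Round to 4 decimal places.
E[X_{t+1} \mid \mathcal F_t] = -1.2960

For an AR(p) model X_t = c + sum_i phi_i X_{t-i} + eps_t, the
one-step-ahead conditional mean is
  E[X_{t+1} | X_t, ...] = c + sum_i phi_i X_{t+1-i}.
Substitute known values:
  E[X_{t+1} | ...] = (0.03) * (8) + (0.256) * (-6)
                   = -1.2960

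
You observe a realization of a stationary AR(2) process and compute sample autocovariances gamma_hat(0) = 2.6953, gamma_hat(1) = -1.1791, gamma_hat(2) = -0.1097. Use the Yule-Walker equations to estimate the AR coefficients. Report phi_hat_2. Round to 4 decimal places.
\hat\phi_{2} = -0.2870

The Yule-Walker equations for an AR(p) process read, in matrix form,
  Gamma_p phi = r_p,   with   (Gamma_p)_{ij} = gamma(|i - j|),
                       (r_p)_i = gamma(i),   i,j = 1..p.
Substitute the sample gammas (Toeplitz matrix and right-hand side of size 2):
  Gamma_p = [[2.6953, -1.1791], [-1.1791, 2.6953]]
  r_p     = [-1.1791, -0.1097]
Written out:
  2.6953 phi_1 - 1.1791 phi_2 = -1.1791
  -1.1791 phi_1 + 2.6953 phi_2 = -0.1097
Solve by Cramer's rule:
  det = gamma(0)^2 - gamma(1)^2 = (2.6953)^2 - (-1.1791)^2 = 7.26464209 - 1.39027681 = 5.87436528
  phi_hat_1 = [gamma(1) gamma(0) - gamma(1) gamma(2)] / det = [(-1.1791)(2.6953) - (-1.1791)(-0.1097)] / 5.87436528 = -3.3073755 / 5.87436528 = -0.563
  phi_hat_2 = [gamma(0) gamma(2) - gamma(1)^2] / det = [(2.6953)(-0.1097) - (-1.1791)^2] / 5.87436528 = -1.68595122 / 5.87436528 = -0.287
So phi_hat = [-0.5630, -0.2870].
Therefore phi_hat_2 = -0.2870.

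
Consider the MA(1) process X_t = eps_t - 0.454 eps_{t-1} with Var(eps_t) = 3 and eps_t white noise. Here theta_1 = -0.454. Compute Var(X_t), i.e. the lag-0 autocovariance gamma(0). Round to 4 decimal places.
\gamma(0) = 3.6183

For an MA(q) process X_t = eps_t + sum_i theta_i eps_{t-i} with
Var(eps_t) = sigma^2, the variance is
  gamma(0) = sigma^2 * (1 + sum_i theta_i^2).
  sum_i theta_i^2 = (-0.454)^2 = 0.206116.
  gamma(0) = 3 * (1 + 0.206116) = 3 * 1.206116 = 3.618348, which rounds to 3.6183.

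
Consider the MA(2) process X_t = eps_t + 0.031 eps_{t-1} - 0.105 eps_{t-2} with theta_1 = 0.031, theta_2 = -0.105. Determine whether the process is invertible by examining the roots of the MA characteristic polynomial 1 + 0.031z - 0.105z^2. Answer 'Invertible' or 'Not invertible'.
\text{Invertible}

The MA(q) characteristic polynomial is P(z) = 1 + 0.031z - 0.105z^2.
Invertibility requires all roots to lie outside the unit circle, i.e. |z| > 1 for every root.
Set 1 + (0.031) z + (-0.105) z^2 = 0, i.e. a z^2 + b z + c = 0 with a = -0.105, b = 0.031, c = 1.
Discriminant D = b^2 - 4ac = (0.031)^2 - 4*(-0.105)*1 = 0.000961 - (-0.42) = 0.420961.
D >= 0, so the roots are real: z = (-b +/- sqrt(D)) / (2a) = (-0.031 +/- 0.648815) / (-0.21).
  z_1 = (-0.031 + 0.648815) / (-0.21) = -2.942,   |z_1| = 2.942.
  z_2 = (-0.031 - 0.648815) / (-0.21) = 3.2372,   |z_2| = 3.2372.
Moduli of all roots: 2.9420, 3.2372.
All moduli strictly greater than 1? Yes.
Verdict: Invertible.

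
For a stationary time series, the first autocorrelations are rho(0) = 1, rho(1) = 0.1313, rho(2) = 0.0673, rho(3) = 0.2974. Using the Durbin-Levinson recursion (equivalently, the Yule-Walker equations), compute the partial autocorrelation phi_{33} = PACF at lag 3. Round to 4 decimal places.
\phi_{33} = 0.2880

The PACF at lag k is phi_{kk}, the last component of the solution
to the Yule-Walker system G_k phi = r_k where
  (G_k)_{ij} = rho(|i - j|), (r_k)_i = rho(i), i,j = 1..k.
Equivalently, Durbin-Levinson gives phi_{kk} iteratively:
  phi_{11} = rho(1)
  phi_{kk} = [rho(k) - sum_{j=1..k-1} phi_{k-1,j} rho(k-j)]
            / [1 - sum_{j=1..k-1} phi_{k-1,j} rho(j)],
  phi_{k,j} = phi_{k-1,j} - phi_{kk} phi_{k-1,k-j},  j = 1..k-1.
Step k = 1:
  phi_11 = rho(1) = 0.1313.
Step k = 2:
  phi_22 = [rho(2) - phi_11 rho(1)] / [1 - phi_11 rho(1)] = [0.0673 - (0.1313)(0.1313)] / [1 - (0.1313)(0.1313)]
         = 0.05006031 / 0.98276031 = 0.050938.
  Update: phi_21 = phi_11 - phi_22 phi_11 = 0.1313 - (0.050938)(0.1313) = 0.124612.
Step k = 3:
  phi_33 = [rho(3) - phi_21 rho(2) - phi_22 rho(1)] / [1 - phi_21 rho(1) - phi_22 rho(2)]
    numerator   = 0.2974 - (0.124612)(0.0673) - (0.050938)(0.1313) = 0.28232541
    denominator = 1 - (0.124612)(0.1313) - (0.050938)(0.0673) = 0.98021031
  phi_33 = 0.28232541 / 0.98021031 = 0.288.
Therefore phi_{33} = 0.2880.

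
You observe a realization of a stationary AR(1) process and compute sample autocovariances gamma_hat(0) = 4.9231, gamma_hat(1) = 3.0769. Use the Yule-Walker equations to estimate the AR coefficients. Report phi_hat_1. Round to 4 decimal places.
\hat\phi_{1} = 0.6250

The Yule-Walker equations for an AR(p) process read, in matrix form,
  Gamma_p phi = r_p,   with   (Gamma_p)_{ij} = gamma(|i - j|),
                       (r_p)_i = gamma(i),   i,j = 1..p.
Substitute the sample gammas (Toeplitz matrix and right-hand side of size 1):
  Gamma_p = [[4.9231]]
  r_p     = [3.0769]
With p = 1 this is the single equation gamma(0) phi_1 = gamma(1):
  phi_hat_1 = gamma(1) / gamma(0) = 3.0769 / 4.9231 = 0.6250.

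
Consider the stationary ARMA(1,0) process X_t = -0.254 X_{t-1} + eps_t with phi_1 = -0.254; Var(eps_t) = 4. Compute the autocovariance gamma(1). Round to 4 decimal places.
\gamma(1) = -1.0861

Multiply the model equation by X_{t-k} and take expectations. With theta_0 = psi_0 = 1 and psi_j the MA(infinity) weights, this gives
  gamma(k) - sum_i phi_i gamma(k-i) = c_k,
  c_k = sigma^2 * sum_{j=k..q} theta_j psi_{j-k}   (c_k = 0 for k > q),
using gamma(-m) = gamma(m).
Pure AR (q = 0): c_0 = sigma^2 = 4, c_k = 0 for k >= 1.
Equations for k = 0 and k = 1 (AR order 1):
  gamma(0) = phi_1 gamma(1) + c_0
  gamma(1) = phi_1 gamma(0) + c_1
Substituting the second into the first: gamma(0) (1 - phi_1^2) = c_0 + phi_1 c_1, so
  gamma(0) = c_0 / (1 - phi_1^2) = 4 / (1 - (-0.254)^2) = 4 / 0.935484 = 4.275861.
  gamma(1) = phi_1 gamma(0) = (-0.254)(4.275861) = -1.086069.
Therefore gamma(1) = -1.0861 (to 4 decimal places).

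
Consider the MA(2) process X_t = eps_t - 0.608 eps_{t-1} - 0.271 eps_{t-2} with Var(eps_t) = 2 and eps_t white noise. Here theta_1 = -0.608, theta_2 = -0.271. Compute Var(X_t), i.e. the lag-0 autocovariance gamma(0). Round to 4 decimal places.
\gamma(0) = 2.8862

For an MA(q) process X_t = eps_t + sum_i theta_i eps_{t-i} with
Var(eps_t) = sigma^2, the variance is
  gamma(0) = sigma^2 * (1 + sum_i theta_i^2).
  sum_i theta_i^2 = (-0.608)^2 + (-0.271)^2 = 0.369664 + 0.073441 = 0.443105.
  gamma(0) = 2 * (1 + 0.443105) = 2 * 1.443105 = 2.88621, which rounds to 2.8862.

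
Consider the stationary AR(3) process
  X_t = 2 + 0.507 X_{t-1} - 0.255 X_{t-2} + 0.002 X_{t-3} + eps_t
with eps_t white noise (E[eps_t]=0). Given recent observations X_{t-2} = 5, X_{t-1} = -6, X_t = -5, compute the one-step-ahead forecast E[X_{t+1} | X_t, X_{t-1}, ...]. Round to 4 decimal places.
E[X_{t+1} \mid \mathcal F_t] = 1.0050

For an AR(p) model X_t = c + sum_i phi_i X_{t-i} + eps_t, the
one-step-ahead conditional mean is
  E[X_{t+1} | X_t, ...] = c + sum_i phi_i X_{t+1-i}.
Substitute known values:
  E[X_{t+1} | ...] = 2 + (0.507) * (-5) + (-0.255) * (-6) + (0.002) * (5)
                   = 1.0050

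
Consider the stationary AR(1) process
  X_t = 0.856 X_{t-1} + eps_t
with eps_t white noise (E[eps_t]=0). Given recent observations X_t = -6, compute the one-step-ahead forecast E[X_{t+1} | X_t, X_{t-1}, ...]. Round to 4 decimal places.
E[X_{t+1} \mid \mathcal F_t] = -5.1360

For an AR(p) model X_t = c + sum_i phi_i X_{t-i} + eps_t, the
one-step-ahead conditional mean is
  E[X_{t+1} | X_t, ...] = c + sum_i phi_i X_{t+1-i}.
Substitute known values:
  E[X_{t+1} | ...] = (0.856) * (-6)
                   = -5.1360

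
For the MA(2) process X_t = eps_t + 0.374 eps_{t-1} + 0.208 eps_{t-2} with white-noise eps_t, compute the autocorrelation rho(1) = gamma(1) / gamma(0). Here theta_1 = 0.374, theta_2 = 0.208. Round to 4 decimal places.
\rho(1) = 0.3819

For an MA(q) process with theta_0 = 1, the autocovariance is
  gamma(k) = sigma^2 * sum_{i=0..q-k} theta_i * theta_{i+k},
and rho(k) = gamma(k) / gamma(0). Sigma^2 cancels.
  numerator   = (1)*(0.374) + (0.374)*(0.208) = 0.451792.
  denominator = (1)^2 + (0.374)^2 + (0.208)^2 = 1.18314.
  rho(1) = 0.451792 / 1.18314 = 0.3819.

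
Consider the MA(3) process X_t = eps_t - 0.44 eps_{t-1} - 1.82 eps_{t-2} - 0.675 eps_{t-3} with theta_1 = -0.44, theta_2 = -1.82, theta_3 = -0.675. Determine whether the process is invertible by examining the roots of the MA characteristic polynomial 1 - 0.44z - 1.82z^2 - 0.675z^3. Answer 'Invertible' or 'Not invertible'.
\text{Not invertible}

The MA(q) characteristic polynomial is P(z) = 1 - 0.44z - 1.82z^2 - 0.675z^3.
Invertibility requires all roots to lie outside the unit circle, i.e. |z| > 1 for every root.
Degree 3: look for a simple real root z0 first, then factor out (1 - z/z0) and solve the remaining quadratic.
Testing z0 = -2: P(-2) = 1 + (-0.44)(-2) + (-1.82)(-2)^2 + (-0.675)(-2)^3
  = 1 + (0.88) + (-7.28) + (5.4) = 0.  So z_0 = -2 is a root, |z_0| = 2.
Divide out the factor (1 + 0.5 z) = (1 - z/z0) (since 1/z0 = -0.5):
  P(z) = (1 + 0.5 z)(1 + (-0.94) z + (-1.35) z^2)
  [check: z-coef -0.94 - (-0.5) = -0.44; z^2-coef -1.35 - (-0.5)(-0.94) = -1.82; z^3-coef -(-0.5)(-1.35) = -0.675.]
Remaining roots from the quadratic factor 1 + (-0.94) z + (-1.35) z^2:
  Set 1 + (-0.94) z + (-1.35) z^2 = 0, i.e. a z^2 + b z + c = 0 with a = -1.35, b = -0.94, c = 1.
  Discriminant D = b^2 - 4ac = (-0.94)^2 - 4*(-1.35)*1 = 0.8836 - (-5.4) = 6.2836.
  D >= 0, so the roots are real: z = (-b +/- sqrt(D)) / (2a) = (0.94 +/- 2.506711) / (-2.7).
    z_1 = (0.94 + 2.506711) / (-2.7) = -1.2766,   |z_1| = 1.2766.
    z_2 = (0.94 - 2.506711) / (-2.7) = 0.5803,   |z_2| = 0.5803.
Moduli of all roots: 2.0000, 1.2766, 0.5803.
All moduli strictly greater than 1? No.
Verdict: Not invertible.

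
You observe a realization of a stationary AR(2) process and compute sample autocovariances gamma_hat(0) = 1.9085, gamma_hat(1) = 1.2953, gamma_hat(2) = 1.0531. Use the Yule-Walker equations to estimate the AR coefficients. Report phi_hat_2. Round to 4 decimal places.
\hat\phi_{2} = 0.1690

The Yule-Walker equations for an AR(p) process read, in matrix form,
  Gamma_p phi = r_p,   with   (Gamma_p)_{ij} = gamma(|i - j|),
                       (r_p)_i = gamma(i),   i,j = 1..p.
Substitute the sample gammas (Toeplitz matrix and right-hand side of size 2):
  Gamma_p = [[1.9085, 1.2953], [1.2953, 1.9085]]
  r_p     = [1.2953, 1.0531]
Written out:
  1.9085 phi_1 + 1.2953 phi_2 = 1.2953
  1.2953 phi_1 + 1.9085 phi_2 = 1.0531
Solve by Cramer's rule:
  det = gamma(0)^2 - gamma(1)^2 = (1.9085)^2 - (1.2953)^2 = 3.64237225 - 1.67780209 = 1.96457016
  phi_hat_1 = [gamma(1) gamma(0) - gamma(1) gamma(2)] / det = [(1.2953)(1.9085) - (1.2953)(1.0531)] / 1.96457016 = 1.10799962 / 1.96457016 = 0.564
  phi_hat_2 = [gamma(0) gamma(2) - gamma(1)^2] / det = [(1.9085)(1.0531) - (1.2953)^2] / 1.96457016 = 0.33203926 / 1.96457016 = 0.169
So phi_hat = [0.5640, 0.1690].
Therefore phi_hat_2 = 0.1690.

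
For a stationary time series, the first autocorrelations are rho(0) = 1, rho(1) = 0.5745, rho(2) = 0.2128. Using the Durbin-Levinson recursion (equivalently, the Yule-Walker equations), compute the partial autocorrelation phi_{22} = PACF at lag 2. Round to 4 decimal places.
\phi_{22} = -0.1750

The PACF at lag k is phi_{kk}, the last component of the solution
to the Yule-Walker system G_k phi = r_k where
  (G_k)_{ij} = rho(|i - j|), (r_k)_i = rho(i), i,j = 1..k.
Equivalently, Durbin-Levinson gives phi_{kk} iteratively:
  phi_{11} = rho(1)
  phi_{kk} = [rho(k) - sum_{j=1..k-1} phi_{k-1,j} rho(k-j)]
            / [1 - sum_{j=1..k-1} phi_{k-1,j} rho(j)],
  phi_{k,j} = phi_{k-1,j} - phi_{kk} phi_{k-1,k-j},  j = 1..k-1.
Step k = 1:
  phi_11 = rho(1) = 0.5745.
Step k = 2:
  phi_22 = [rho(2) - phi_11 rho(1)] / [1 - phi_11 rho(1)] = [0.2128 - (0.5745)(0.5745)] / [1 - (0.5745)(0.5745)]
         = -0.11725025 / 0.66994975 = -0.175.
Therefore phi_{22} = -0.1750.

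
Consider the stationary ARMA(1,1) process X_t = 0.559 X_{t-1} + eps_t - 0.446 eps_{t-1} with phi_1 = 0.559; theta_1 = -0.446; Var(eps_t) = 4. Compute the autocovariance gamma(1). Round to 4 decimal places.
\gamma(1) = 0.4935

Multiply the model equation by X_{t-k} and take expectations. With theta_0 = psi_0 = 1 and psi_j the MA(infinity) weights, this gives
  gamma(k) - sum_i phi_i gamma(k-i) = c_k,
  c_k = sigma^2 * sum_{j=k..q} theta_j psi_{j-k}   (c_k = 0 for k > q),
using gamma(-m) = gamma(m).
psi-weights needed (psi_j = theta_j + sum_i phi_i psi_{j-i}):
  psi_1 = theta_1 + phi_1 = -0.446 + (0.559) = 0.113
Right-hand sides:
  c_0 = sigma^2 (1 + theta_1 psi_1) = 4 * (1 + (-0.446)(0.113)) = 4 * 0.949602 = 3.798408
  c_1 = sigma^2 theta_1 = 4 * (-0.446) = -1.784
  c_2 = 0
Equations for k = 0 and k = 1 (AR order 1):
  gamma(0) = phi_1 gamma(1) + c_0
  gamma(1) = phi_1 gamma(0) + c_1
Substituting the second into the first: gamma(0) (1 - phi_1^2) = c_0 + phi_1 c_1, so
  gamma(0) = (c_0 + phi_1 c_1) / (1 - phi_1^2) = (3.798408 + (0.559)(-1.784)) / (1 - (0.559)^2) = 2.801152 / 0.687519 = 4.07429.
  gamma(1) = phi_1 gamma(0) + c_1 = (0.559)(4.07429) + (-1.784) = 0.493528.
Therefore gamma(1) = 0.4935 (to 4 decimal places).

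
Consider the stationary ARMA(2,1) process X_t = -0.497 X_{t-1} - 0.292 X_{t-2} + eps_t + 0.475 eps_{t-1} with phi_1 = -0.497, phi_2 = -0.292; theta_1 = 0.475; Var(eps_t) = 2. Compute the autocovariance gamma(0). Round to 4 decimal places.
\gamma(0) = 2.2074

Multiply the model equation by X_{t-k} and take expectations. With theta_0 = psi_0 = 1 and psi_j the MA(infinity) weights, this gives
  gamma(k) - sum_i phi_i gamma(k-i) = c_k,
  c_k = sigma^2 * sum_{j=k..q} theta_j psi_{j-k}   (c_k = 0 for k > q),
using gamma(-m) = gamma(m).
psi-weights needed (psi_j = theta_j + sum_i phi_i psi_{j-i}):
  psi_1 = theta_1 + phi_1 = 0.475 + (-0.497) = -0.022
Right-hand sides:
  c_0 = sigma^2 (1 + theta_1 psi_1) = 2 * (1 + (0.475)(-0.022)) = 2 * 0.98955 = 1.9791
  c_1 = sigma^2 theta_1 = 2 * (0.475) = 0.95
  c_2 = 0
Equations for k = 0, 1, 2 (AR order 2, c_2 = 0):
  (E0) gamma(0) = phi_1 gamma(1) + phi_2 gamma(2) + c_0
  (E1) gamma(1) = phi_1 gamma(0) + phi_2 gamma(1) + c_1
  (E2) gamma(2) = phi_1 gamma(1) + phi_2 gamma(0)
From (E1): gamma(1) = A gamma(0) + B with
  A = phi_1 / (1 - phi_2) = -0.497 / 1.292 = -0.384675,   B = c_1 / (1 - phi_2) = 0.95 / 1.292 = 0.735294.
Insert (E2) into (E0): gamma(0) (1 - phi_2^2) = phi_1 (1 + phi_2) gamma(1) + c_0.
  phi_1 (1 + phi_2) = (-0.497)(0.708) = -0.351876,   1 - phi_2^2 = 0.914736.
Replace gamma(1) by A gamma(0) + B and collect gamma(0):
  gamma(0) [0.914736 - (-0.351876)(-0.384675)] = (-0.351876)(0.735294) + 1.9791
  gamma(0) * 0.779378 = 1.720368
  gamma(0) = 1.720368 / 0.779378 = 2.207359.
Therefore gamma(0) = 2.2074 (to 4 decimal places).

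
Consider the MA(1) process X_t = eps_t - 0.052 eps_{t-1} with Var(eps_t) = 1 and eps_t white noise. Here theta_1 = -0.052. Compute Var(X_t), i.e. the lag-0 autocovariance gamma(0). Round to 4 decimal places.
\gamma(0) = 1.0027

For an MA(q) process X_t = eps_t + sum_i theta_i eps_{t-i} with
Var(eps_t) = sigma^2, the variance is
  gamma(0) = sigma^2 * (1 + sum_i theta_i^2).
  sum_i theta_i^2 = (-0.052)^2 = 0.002704.
  gamma(0) = 1 * (1 + 0.002704) = 1 * 1.002704 = 1.002704, which rounds to 1.0027.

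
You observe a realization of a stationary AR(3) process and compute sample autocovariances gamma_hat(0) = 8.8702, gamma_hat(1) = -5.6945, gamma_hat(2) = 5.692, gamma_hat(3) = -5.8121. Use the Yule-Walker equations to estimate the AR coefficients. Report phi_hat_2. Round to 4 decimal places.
\hat\phi_{2} = 0.2700

The Yule-Walker equations for an AR(p) process read, in matrix form,
  Gamma_p phi = r_p,   with   (Gamma_p)_{ij} = gamma(|i - j|),
                       (r_p)_i = gamma(i),   i,j = 1..p.
Substitute the sample gammas (Toeplitz matrix and right-hand side of size 3):
  Gamma_p = [[8.8702, -5.6945, 5.692], [-5.6945, 8.8702, -5.6945], [5.692, -5.6945, 8.8702]]
  r_p     = [-5.6945, 5.692, -5.8121]
Written out (R1..R3):
  (R1) 8.8702 phi_1 - 5.6945 phi_2 + 5.692 phi_3 = -5.6945
  (R2) -5.6945 phi_1 + 8.8702 phi_2 - 5.6945 phi_3 = 5.692
  (R3) 5.692 phi_1 - 5.6945 phi_2 + 8.8702 phi_3 = -5.8121
Gaussian elimination:
  R2 <- R2 - (-5.6945/8.8702) R1 = R2 - (-0.641981) R1:  5.214439 phi_2 - 2.040344 phi_3 = 2.036239
  R3 <- R3 - (5.692/8.8702) R1 = R3 - (0.641699) R1:  -2.040344 phi_2 + 5.217648 phi_3 = -2.157944
  R3 <- R3 - (-2.040344/5.214439) R2 = R3 - (-0.391287) R2:  4.419287 phi_3 = -1.361189
Back-substitution:
  phi_hat_3 = -1.361189 / 4.419287 = -0.308011
  phi_hat_2 = (2.036239 - (-2.040344)(-0.308011)) / 5.214439 = 0.269979
  phi_hat_1 = (-5.6945 - (-5.6945)(0.269979) - (5.692)(-0.308011)) / 8.8702 = -0.271009
So phi_hat = [-0.2710, 0.2700, -0.3080].
Therefore phi_hat_2 = 0.2700.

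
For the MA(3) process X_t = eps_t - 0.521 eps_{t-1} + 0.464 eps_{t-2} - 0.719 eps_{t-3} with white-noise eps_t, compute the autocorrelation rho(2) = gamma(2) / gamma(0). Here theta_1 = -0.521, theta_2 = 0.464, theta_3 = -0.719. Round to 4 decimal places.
\rho(2) = 0.4185

For an MA(q) process with theta_0 = 1, the autocovariance is
  gamma(k) = sigma^2 * sum_{i=0..q-k} theta_i * theta_{i+k},
and rho(k) = gamma(k) / gamma(0). Sigma^2 cancels.
  numerator   = (1)*(0.464) + (-0.521)*(-0.719) = 0.838599.
  denominator = (1)^2 + (-0.521)^2 + (0.464)^2 + (-0.719)^2 = 2.003698.
  rho(2) = 0.838599 / 2.003698 = 0.4185.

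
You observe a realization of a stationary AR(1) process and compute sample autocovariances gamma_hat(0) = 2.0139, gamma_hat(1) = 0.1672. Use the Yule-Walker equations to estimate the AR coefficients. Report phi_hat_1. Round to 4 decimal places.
\hat\phi_{1} = 0.0830

The Yule-Walker equations for an AR(p) process read, in matrix form,
  Gamma_p phi = r_p,   with   (Gamma_p)_{ij} = gamma(|i - j|),
                       (r_p)_i = gamma(i),   i,j = 1..p.
Substitute the sample gammas (Toeplitz matrix and right-hand side of size 1):
  Gamma_p = [[2.0139]]
  r_p     = [0.1672]
With p = 1 this is the single equation gamma(0) phi_1 = gamma(1):
  phi_hat_1 = gamma(1) / gamma(0) = 0.1672 / 2.0139 = 0.0830.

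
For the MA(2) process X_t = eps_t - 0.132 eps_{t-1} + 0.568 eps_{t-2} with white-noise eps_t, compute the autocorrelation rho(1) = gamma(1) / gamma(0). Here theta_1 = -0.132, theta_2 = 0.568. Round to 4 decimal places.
\rho(1) = -0.1545

For an MA(q) process with theta_0 = 1, the autocovariance is
  gamma(k) = sigma^2 * sum_{i=0..q-k} theta_i * theta_{i+k},
and rho(k) = gamma(k) / gamma(0). Sigma^2 cancels.
  numerator   = (1)*(-0.132) + (-0.132)*(0.568) = -0.206976.
  denominator = (1)^2 + (-0.132)^2 + (0.568)^2 = 1.340048.
  rho(1) = -0.206976 / 1.340048 = -0.1545.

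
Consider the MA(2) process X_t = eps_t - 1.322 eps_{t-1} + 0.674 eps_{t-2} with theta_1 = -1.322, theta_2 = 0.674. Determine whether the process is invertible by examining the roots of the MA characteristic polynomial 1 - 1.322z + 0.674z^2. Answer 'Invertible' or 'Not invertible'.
\text{Invertible}

The MA(q) characteristic polynomial is P(z) = 1 - 1.322z + 0.674z^2.
Invertibility requires all roots to lie outside the unit circle, i.e. |z| > 1 for every root.
Set 1 + (-1.322) z + (0.674) z^2 = 0, i.e. a z^2 + b z + c = 0 with a = 0.674, b = -1.322, c = 1.
Discriminant D = b^2 - 4ac = (-1.322)^2 - 4*(0.674)*1 = 1.747684 - (2.696) = -0.948316.
D < 0, so the roots are the complex-conjugate pair z = (-b +/- i sqrt(-D)) / (2a) = 0.9807 +/- 0.7224i.
For a conjugate pair |z|^2 = z * conj(z) = (product of roots) = c/a = 1/(0.674) = 1.48368, so |z| = sqrt(1.48368) = 1.2181 for both roots.
Moduli of all roots: 1.2181, 1.2181.
All moduli strictly greater than 1? Yes.
Verdict: Invertible.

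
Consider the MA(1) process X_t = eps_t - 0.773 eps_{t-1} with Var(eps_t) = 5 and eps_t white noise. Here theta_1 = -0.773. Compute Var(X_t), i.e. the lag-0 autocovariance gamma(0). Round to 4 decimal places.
\gamma(0) = 7.9876

For an MA(q) process X_t = eps_t + sum_i theta_i eps_{t-i} with
Var(eps_t) = sigma^2, the variance is
  gamma(0) = sigma^2 * (1 + sum_i theta_i^2).
  sum_i theta_i^2 = (-0.773)^2 = 0.597529.
  gamma(0) = 5 * (1 + 0.597529) = 5 * 1.597529 = 7.987645, which rounds to 7.9876.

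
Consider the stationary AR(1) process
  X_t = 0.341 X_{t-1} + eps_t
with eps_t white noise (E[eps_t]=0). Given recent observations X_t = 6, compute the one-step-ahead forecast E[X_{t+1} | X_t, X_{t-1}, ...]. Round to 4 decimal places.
E[X_{t+1} \mid \mathcal F_t] = 2.0460

For an AR(p) model X_t = c + sum_i phi_i X_{t-i} + eps_t, the
one-step-ahead conditional mean is
  E[X_{t+1} | X_t, ...] = c + sum_i phi_i X_{t+1-i}.
Substitute known values:
  E[X_{t+1} | ...] = (0.341) * (6)
                   = 2.0460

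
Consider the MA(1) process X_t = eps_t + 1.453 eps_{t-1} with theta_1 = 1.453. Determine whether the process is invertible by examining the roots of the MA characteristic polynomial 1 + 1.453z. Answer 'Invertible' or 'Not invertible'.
\text{Not invertible}

The MA(q) characteristic polynomial is P(z) = 1 + 1.453z.
Invertibility requires all roots to lie outside the unit circle, i.e. |z| > 1 for every root.
This is linear in z: 1 + (1.453) z = 0  =>  z = -1/(1.453) = -0.688231,  |z| = 0.688231.
Moduli of all roots: 0.6882.
All moduli strictly greater than 1? No.
Verdict: Not invertible.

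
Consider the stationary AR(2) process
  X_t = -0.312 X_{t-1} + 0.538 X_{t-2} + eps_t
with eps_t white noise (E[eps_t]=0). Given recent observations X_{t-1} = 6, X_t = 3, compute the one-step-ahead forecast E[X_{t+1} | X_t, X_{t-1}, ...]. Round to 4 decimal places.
E[X_{t+1} \mid \mathcal F_t] = 2.2920

For an AR(p) model X_t = c + sum_i phi_i X_{t-i} + eps_t, the
one-step-ahead conditional mean is
  E[X_{t+1} | X_t, ...] = c + sum_i phi_i X_{t+1-i}.
Substitute known values:
  E[X_{t+1} | ...] = (-0.312) * (3) + (0.538) * (6)
                   = 2.2920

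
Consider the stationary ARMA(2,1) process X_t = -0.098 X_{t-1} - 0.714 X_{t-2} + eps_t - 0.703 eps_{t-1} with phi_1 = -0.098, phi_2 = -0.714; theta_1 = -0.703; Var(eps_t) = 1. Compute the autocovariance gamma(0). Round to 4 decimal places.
\gamma(0) = 3.2227

Multiply the model equation by X_{t-k} and take expectations. With theta_0 = psi_0 = 1 and psi_j the MA(infinity) weights, this gives
  gamma(k) - sum_i phi_i gamma(k-i) = c_k,
  c_k = sigma^2 * sum_{j=k..q} theta_j psi_{j-k}   (c_k = 0 for k > q),
using gamma(-m) = gamma(m).
psi-weights needed (psi_j = theta_j + sum_i phi_i psi_{j-i}):
  psi_1 = theta_1 + phi_1 = -0.703 + (-0.098) = -0.801
Right-hand sides:
  c_0 = sigma^2 (1 + theta_1 psi_1) = 1 * (1 + (-0.703)(-0.801)) = 1 * 1.563103 = 1.563103
  c_1 = sigma^2 theta_1 = 1 * (-0.703) = -0.703
  c_2 = 0
Equations for k = 0, 1, 2 (AR order 2, c_2 = 0):
  (E0) gamma(0) = phi_1 gamma(1) + phi_2 gamma(2) + c_0
  (E1) gamma(1) = phi_1 gamma(0) + phi_2 gamma(1) + c_1
  (E2) gamma(2) = phi_1 gamma(1) + phi_2 gamma(0)
From (E1): gamma(1) = A gamma(0) + B with
  A = phi_1 / (1 - phi_2) = -0.098 / 1.714 = -0.057176,   B = c_1 / (1 - phi_2) = -0.703 / 1.714 = -0.410152.
Insert (E2) into (E0): gamma(0) (1 - phi_2^2) = phi_1 (1 + phi_2) gamma(1) + c_0.
  phi_1 (1 + phi_2) = (-0.098)(0.286) = -0.028028,   1 - phi_2^2 = 0.490204.
Replace gamma(1) by A gamma(0) + B and collect gamma(0):
  gamma(0) [0.490204 - (-0.028028)(-0.057176)] = (-0.028028)(-0.410152) + 1.563103
  gamma(0) * 0.488601 = 1.574599
  gamma(0) = 1.574599 / 0.488601 = 3.222665.
Therefore gamma(0) = 3.2227 (to 4 decimal places).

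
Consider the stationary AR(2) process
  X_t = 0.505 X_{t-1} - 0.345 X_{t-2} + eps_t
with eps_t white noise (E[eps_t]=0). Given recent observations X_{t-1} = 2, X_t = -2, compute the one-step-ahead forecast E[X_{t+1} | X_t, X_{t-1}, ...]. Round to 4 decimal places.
E[X_{t+1} \mid \mathcal F_t] = -1.7000

For an AR(p) model X_t = c + sum_i phi_i X_{t-i} + eps_t, the
one-step-ahead conditional mean is
  E[X_{t+1} | X_t, ...] = c + sum_i phi_i X_{t+1-i}.
Substitute known values:
  E[X_{t+1} | ...] = (0.505) * (-2) + (-0.345) * (2)
                   = -1.7000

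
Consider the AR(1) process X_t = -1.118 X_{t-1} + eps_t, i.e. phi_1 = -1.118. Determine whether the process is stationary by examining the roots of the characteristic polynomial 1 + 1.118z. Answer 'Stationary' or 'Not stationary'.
\text{Not stationary}

The AR(p) characteristic polynomial is P(z) = 1 + 1.118z.
Stationarity requires all roots to lie outside the unit circle, i.e. |z| > 1 for every root.
This is linear in z: 1 + (1.118) z = 0  =>  z = -1/(1.118) = -0.894454,  |z| = 0.894454.
Moduli of all roots: 0.8945.
All moduli strictly greater than 1? No.
Verdict: Not stationary.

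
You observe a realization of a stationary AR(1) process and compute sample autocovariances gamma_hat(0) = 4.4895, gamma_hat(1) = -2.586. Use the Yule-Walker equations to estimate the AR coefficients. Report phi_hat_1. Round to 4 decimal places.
\hat\phi_{1} = -0.5760

The Yule-Walker equations for an AR(p) process read, in matrix form,
  Gamma_p phi = r_p,   with   (Gamma_p)_{ij} = gamma(|i - j|),
                       (r_p)_i = gamma(i),   i,j = 1..p.
Substitute the sample gammas (Toeplitz matrix and right-hand side of size 1):
  Gamma_p = [[4.4895]]
  r_p     = [-2.586]
With p = 1 this is the single equation gamma(0) phi_1 = gamma(1):
  phi_hat_1 = gamma(1) / gamma(0) = -2.586 / 4.4895 = -0.5760.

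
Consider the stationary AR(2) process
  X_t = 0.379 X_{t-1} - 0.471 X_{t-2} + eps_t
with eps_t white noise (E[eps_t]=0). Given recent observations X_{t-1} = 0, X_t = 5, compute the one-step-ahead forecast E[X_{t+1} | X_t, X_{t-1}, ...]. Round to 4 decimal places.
E[X_{t+1} \mid \mathcal F_t] = 1.8950

For an AR(p) model X_t = c + sum_i phi_i X_{t-i} + eps_t, the
one-step-ahead conditional mean is
  E[X_{t+1} | X_t, ...] = c + sum_i phi_i X_{t+1-i}.
Substitute known values:
  E[X_{t+1} | ...] = (0.379) * (5) + (-0.471) * (0)
                   = 1.8950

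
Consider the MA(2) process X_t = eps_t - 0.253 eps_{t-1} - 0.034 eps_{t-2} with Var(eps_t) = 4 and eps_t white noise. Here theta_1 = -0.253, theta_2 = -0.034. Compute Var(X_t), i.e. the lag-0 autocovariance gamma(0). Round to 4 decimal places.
\gamma(0) = 4.2607

For an MA(q) process X_t = eps_t + sum_i theta_i eps_{t-i} with
Var(eps_t) = sigma^2, the variance is
  gamma(0) = sigma^2 * (1 + sum_i theta_i^2).
  sum_i theta_i^2 = (-0.253)^2 + (-0.034)^2 = 0.064009 + 0.001156 = 0.065165.
  gamma(0) = 4 * (1 + 0.065165) = 4 * 1.065165 = 4.26066, which rounds to 4.2607.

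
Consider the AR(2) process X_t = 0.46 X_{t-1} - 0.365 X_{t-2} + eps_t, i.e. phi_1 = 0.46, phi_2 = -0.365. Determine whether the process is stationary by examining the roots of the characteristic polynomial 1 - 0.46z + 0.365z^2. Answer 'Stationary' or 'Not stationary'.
\text{Stationary}

The AR(p) characteristic polynomial is P(z) = 1 - 0.46z + 0.365z^2.
Stationarity requires all roots to lie outside the unit circle, i.e. |z| > 1 for every root.
Set 1 + (-0.46) z + (0.365) z^2 = 0, i.e. a z^2 + b z + c = 0 with a = 0.365, b = -0.46, c = 1.
Discriminant D = b^2 - 4ac = (-0.46)^2 - 4*(0.365)*1 = 0.2116 - (1.46) = -1.2484.
D < 0, so the roots are the complex-conjugate pair z = (-b +/- i sqrt(-D)) / (2a) = 0.6301 +/- 1.5306i.
For a conjugate pair |z|^2 = z * conj(z) = (product of roots) = c/a = 1/(0.365) = 2.739726, so |z| = sqrt(2.739726) = 1.6552 for both roots.
Moduli of all roots: 1.6552, 1.6552.
All moduli strictly greater than 1? Yes.
Verdict: Stationary.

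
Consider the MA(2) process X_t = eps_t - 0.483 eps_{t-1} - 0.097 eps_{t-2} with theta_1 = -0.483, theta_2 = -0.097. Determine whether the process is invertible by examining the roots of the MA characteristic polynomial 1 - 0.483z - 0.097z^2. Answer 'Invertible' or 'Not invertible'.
\text{Invertible}

The MA(q) characteristic polynomial is P(z) = 1 - 0.483z - 0.097z^2.
Invertibility requires all roots to lie outside the unit circle, i.e. |z| > 1 for every root.
Set 1 + (-0.483) z + (-0.097) z^2 = 0, i.e. a z^2 + b z + c = 0 with a = -0.097, b = -0.483, c = 1.
Discriminant D = b^2 - 4ac = (-0.483)^2 - 4*(-0.097)*1 = 0.233289 - (-0.388) = 0.621289.
D >= 0, so the roots are real: z = (-b +/- sqrt(D)) / (2a) = (0.483 +/- 0.788219) / (-0.194).
  z_1 = (0.483 + 0.788219) / (-0.194) = -6.5527,   |z_1| = 6.5527.
  z_2 = (0.483 - 0.788219) / (-0.194) = 1.5733,   |z_2| = 1.5733.
Moduli of all roots: 6.5527, 1.5733.
All moduli strictly greater than 1? Yes.
Verdict: Invertible.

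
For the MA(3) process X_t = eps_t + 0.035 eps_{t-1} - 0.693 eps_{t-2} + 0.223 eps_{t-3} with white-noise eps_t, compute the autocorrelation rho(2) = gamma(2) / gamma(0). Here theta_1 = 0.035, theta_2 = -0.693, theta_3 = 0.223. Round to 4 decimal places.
\rho(2) = -0.4475

For an MA(q) process with theta_0 = 1, the autocovariance is
  gamma(k) = sigma^2 * sum_{i=0..q-k} theta_i * theta_{i+k},
and rho(k) = gamma(k) / gamma(0). Sigma^2 cancels.
  numerator   = (1)*(-0.693) + (0.035)*(0.223) = -0.685195.
  denominator = (1)^2 + (0.035)^2 + (-0.693)^2 + (0.223)^2 = 1.531203.
  rho(2) = -0.685195 / 1.531203 = -0.4475.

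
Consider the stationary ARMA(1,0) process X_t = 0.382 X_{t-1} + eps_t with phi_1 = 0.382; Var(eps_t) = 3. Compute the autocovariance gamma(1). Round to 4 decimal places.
\gamma(1) = 1.3418

Multiply the model equation by X_{t-k} and take expectations. With theta_0 = psi_0 = 1 and psi_j the MA(infinity) weights, this gives
  gamma(k) - sum_i phi_i gamma(k-i) = c_k,
  c_k = sigma^2 * sum_{j=k..q} theta_j psi_{j-k}   (c_k = 0 for k > q),
using gamma(-m) = gamma(m).
Pure AR (q = 0): c_0 = sigma^2 = 3, c_k = 0 for k >= 1.
Equations for k = 0 and k = 1 (AR order 1):
  gamma(0) = phi_1 gamma(1) + c_0
  gamma(1) = phi_1 gamma(0) + c_1
Substituting the second into the first: gamma(0) (1 - phi_1^2) = c_0 + phi_1 c_1, so
  gamma(0) = c_0 / (1 - phi_1^2) = 3 / (1 - (0.382)^2) = 3 / 0.854076 = 3.512568.
  gamma(1) = phi_1 gamma(0) = (0.382)(3.512568) = 1.341801.
Therefore gamma(1) = 1.3418 (to 4 decimal places).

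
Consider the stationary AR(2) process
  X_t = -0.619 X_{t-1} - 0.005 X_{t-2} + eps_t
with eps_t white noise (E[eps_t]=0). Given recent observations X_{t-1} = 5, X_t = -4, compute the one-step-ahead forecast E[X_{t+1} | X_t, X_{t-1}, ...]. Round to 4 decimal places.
E[X_{t+1} \mid \mathcal F_t] = 2.4510

For an AR(p) model X_t = c + sum_i phi_i X_{t-i} + eps_t, the
one-step-ahead conditional mean is
  E[X_{t+1} | X_t, ...] = c + sum_i phi_i X_{t+1-i}.
Substitute known values:
  E[X_{t+1} | ...] = (-0.619) * (-4) + (-0.005) * (5)
                   = 2.4510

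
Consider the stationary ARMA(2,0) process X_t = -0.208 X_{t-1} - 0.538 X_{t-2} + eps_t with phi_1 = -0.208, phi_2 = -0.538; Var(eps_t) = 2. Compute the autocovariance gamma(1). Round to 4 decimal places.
\gamma(1) = -0.3878

Multiply the model equation by X_{t-k} and take expectations. With theta_0 = psi_0 = 1 and psi_j the MA(infinity) weights, this gives
  gamma(k) - sum_i phi_i gamma(k-i) = c_k,
  c_k = sigma^2 * sum_{j=k..q} theta_j psi_{j-k}   (c_k = 0 for k > q),
using gamma(-m) = gamma(m).
Pure AR (q = 0): c_0 = sigma^2 = 2, c_k = 0 for k >= 1.
Equations for k = 0, 1, 2 (AR order 2, c_2 = 0):
  (E0) gamma(0) = phi_1 gamma(1) + phi_2 gamma(2) + c_0
  (E1) gamma(1) = phi_1 gamma(0) + phi_2 gamma(1) + c_1
  (E2) gamma(2) = phi_1 gamma(1) + phi_2 gamma(0)
From (E1): gamma(1) = A gamma(0) + B with
  A = phi_1 / (1 - phi_2) = -0.208 / 1.538 = -0.135241,   B = c_1 / (1 - phi_2) = 0 / 1.538 = 0.
Insert (E2) into (E0): gamma(0) (1 - phi_2^2) = phi_1 (1 + phi_2) gamma(1) + c_0.
  phi_1 (1 + phi_2) = (-0.208)(0.462) = -0.096096,   1 - phi_2^2 = 0.710556.
Replace gamma(1) by A gamma(0) + B and collect gamma(0):
  gamma(0) [0.710556 - (-0.096096)(-0.135241)] = c_0 = 2
  gamma(0) * 0.69756 = 2
  gamma(0) = 2 / 0.69756 = 2.867137.
  gamma(1) = A gamma(0) = (-0.135241)(2.867137) = -0.387753.
Therefore gamma(1) = -0.3878 (to 4 decimal places).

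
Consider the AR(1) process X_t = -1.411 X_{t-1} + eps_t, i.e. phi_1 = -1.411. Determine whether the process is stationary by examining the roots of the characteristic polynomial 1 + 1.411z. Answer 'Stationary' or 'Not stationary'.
\text{Not stationary}

The AR(p) characteristic polynomial is P(z) = 1 + 1.411z.
Stationarity requires all roots to lie outside the unit circle, i.e. |z| > 1 for every root.
This is linear in z: 1 + (1.411) z = 0  =>  z = -1/(1.411) = -0.708717,  |z| = 0.708717.
Moduli of all roots: 0.7087.
All moduli strictly greater than 1? No.
Verdict: Not stationary.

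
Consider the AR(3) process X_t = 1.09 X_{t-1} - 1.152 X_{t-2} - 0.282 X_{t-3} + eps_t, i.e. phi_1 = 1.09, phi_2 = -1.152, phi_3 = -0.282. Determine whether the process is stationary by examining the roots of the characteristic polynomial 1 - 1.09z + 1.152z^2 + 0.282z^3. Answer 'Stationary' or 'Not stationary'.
\text{Not stationary}

The AR(p) characteristic polynomial is P(z) = 1 - 1.09z + 1.152z^2 + 0.282z^3.
Stationarity requires all roots to lie outside the unit circle, i.e. |z| > 1 for every root.
Degree 3: look for a simple real root z0 first, then factor out (1 - z/z0) and solve the remaining quadratic.
Testing z0 = -5: P(-5) = 1 + (-1.09)(-5) + (1.152)(-5)^2 + (0.282)(-5)^3
  = 1 + (5.45) + (28.8) + (-35.25) = 0.  So z_0 = -5 is a root, |z_0| = 5.
Divide out the factor (1 + 0.2 z) = (1 - z/z0) (since 1/z0 = -0.2):
  P(z) = (1 + 0.2 z)(1 + (-1.29) z + (1.41) z^2)
  [check: z-coef -1.29 - (-0.2) = -1.09; z^2-coef 1.41 - (-0.2)(-1.29) = 1.152; z^3-coef -(-0.2)(1.41) = 0.282.]
Remaining roots from the quadratic factor 1 + (-1.29) z + (1.41) z^2:
  Set 1 + (-1.29) z + (1.41) z^2 = 0, i.e. a z^2 + b z + c = 0 with a = 1.41, b = -1.29, c = 1.
  Discriminant D = b^2 - 4ac = (-1.29)^2 - 4*(1.41)*1 = 1.6641 - (5.64) = -3.9759.
  D < 0, so the roots are the complex-conjugate pair z = (-b +/- i sqrt(-D)) / (2a) = 0.4574 +/- 0.7071i.
  For a conjugate pair |z|^2 = z * conj(z) = (product of roots) = c/a = 1/(1.41) = 0.70922, so |z| = sqrt(0.70922) = 0.8422 for both roots.
Moduli of all roots: 5.0000, 0.8422, 0.8422.
All moduli strictly greater than 1? No.
Verdict: Not stationary.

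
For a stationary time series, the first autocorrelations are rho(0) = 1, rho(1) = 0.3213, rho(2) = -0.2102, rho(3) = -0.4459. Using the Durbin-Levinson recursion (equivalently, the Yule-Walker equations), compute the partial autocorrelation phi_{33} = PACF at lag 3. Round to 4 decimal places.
\phi_{33} = -0.3080

The PACF at lag k is phi_{kk}, the last component of the solution
to the Yule-Walker system G_k phi = r_k where
  (G_k)_{ij} = rho(|i - j|), (r_k)_i = rho(i), i,j = 1..k.
Equivalently, Durbin-Levinson gives phi_{kk} iteratively:
  phi_{11} = rho(1)
  phi_{kk} = [rho(k) - sum_{j=1..k-1} phi_{k-1,j} rho(k-j)]
            / [1 - sum_{j=1..k-1} phi_{k-1,j} rho(j)],
  phi_{k,j} = phi_{k-1,j} - phi_{kk} phi_{k-1,k-j},  j = 1..k-1.
Step k = 1:
  phi_11 = rho(1) = 0.3213.
Step k = 2:
  phi_22 = [rho(2) - phi_11 rho(1)] / [1 - phi_11 rho(1)] = [-0.2102 - (0.3213)(0.3213)] / [1 - (0.3213)(0.3213)]
         = -0.31343369 / 0.89676631 = -0.349515.
  Update: phi_21 = phi_11 - phi_22 phi_11 = 0.3213 - (-0.349515)(0.3213) = 0.433599.
Step k = 3:
  phi_33 = [rho(3) - phi_21 rho(2) - phi_22 rho(1)] / [1 - phi_21 rho(1) - phi_22 rho(2)]
    numerator   = -0.4459 - (0.433599)(-0.2102) - (-0.349515)(0.3213) = -0.24245811
    denominator = 1 - (0.433599)(0.3213) - (-0.349515)(-0.2102) = 0.78721639
  phi_33 = -0.24245811 / 0.78721639 = -0.308.
Therefore phi_{33} = -0.3080.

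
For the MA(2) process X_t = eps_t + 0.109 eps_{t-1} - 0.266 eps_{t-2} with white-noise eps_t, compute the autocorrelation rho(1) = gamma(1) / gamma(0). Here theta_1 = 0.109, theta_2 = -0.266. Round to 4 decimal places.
\rho(1) = 0.0739

For an MA(q) process with theta_0 = 1, the autocovariance is
  gamma(k) = sigma^2 * sum_{i=0..q-k} theta_i * theta_{i+k},
and rho(k) = gamma(k) / gamma(0). Sigma^2 cancels.
  numerator   = (1)*(0.109) + (0.109)*(-0.266) = 0.080006.
  denominator = (1)^2 + (0.109)^2 + (-0.266)^2 = 1.082637.
  rho(1) = 0.080006 / 1.082637 = 0.0739.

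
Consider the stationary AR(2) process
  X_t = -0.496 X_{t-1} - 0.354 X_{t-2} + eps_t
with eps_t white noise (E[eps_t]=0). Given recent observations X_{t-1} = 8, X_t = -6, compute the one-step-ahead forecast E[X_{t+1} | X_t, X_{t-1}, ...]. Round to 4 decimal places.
E[X_{t+1} \mid \mathcal F_t] = 0.1440

For an AR(p) model X_t = c + sum_i phi_i X_{t-i} + eps_t, the
one-step-ahead conditional mean is
  E[X_{t+1} | X_t, ...] = c + sum_i phi_i X_{t+1-i}.
Substitute known values:
  E[X_{t+1} | ...] = (-0.496) * (-6) + (-0.354) * (8)
                   = 0.1440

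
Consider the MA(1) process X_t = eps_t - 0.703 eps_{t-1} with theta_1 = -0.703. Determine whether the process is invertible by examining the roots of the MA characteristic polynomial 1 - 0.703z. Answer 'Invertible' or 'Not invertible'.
\text{Invertible}

The MA(q) characteristic polynomial is P(z) = 1 - 0.703z.
Invertibility requires all roots to lie outside the unit circle, i.e. |z| > 1 for every root.
This is linear in z: 1 + (-0.703) z = 0  =>  z = -1/(-0.703) = 1.422475,  |z| = 1.422475.
Moduli of all roots: 1.4225.
All moduli strictly greater than 1? Yes.
Verdict: Invertible.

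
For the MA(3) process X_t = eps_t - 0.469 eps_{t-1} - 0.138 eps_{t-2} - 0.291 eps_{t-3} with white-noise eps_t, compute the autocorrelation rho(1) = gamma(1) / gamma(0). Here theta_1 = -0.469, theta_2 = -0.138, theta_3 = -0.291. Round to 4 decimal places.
\rho(1) = -0.2751

For an MA(q) process with theta_0 = 1, the autocovariance is
  gamma(k) = sigma^2 * sum_{i=0..q-k} theta_i * theta_{i+k},
and rho(k) = gamma(k) / gamma(0). Sigma^2 cancels.
  numerator   = (1)*(-0.469) + (-0.469)*(-0.138) + (-0.138)*(-0.291) = -0.36412.
  denominator = (1)^2 + (-0.469)^2 + (-0.138)^2 + (-0.291)^2 = 1.323686.
  rho(1) = -0.36412 / 1.323686 = -0.2751.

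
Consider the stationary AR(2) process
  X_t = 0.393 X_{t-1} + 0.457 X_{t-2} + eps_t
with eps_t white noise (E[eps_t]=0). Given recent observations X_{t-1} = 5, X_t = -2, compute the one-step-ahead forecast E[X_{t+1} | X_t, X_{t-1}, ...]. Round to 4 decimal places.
E[X_{t+1} \mid \mathcal F_t] = 1.4990

For an AR(p) model X_t = c + sum_i phi_i X_{t-i} + eps_t, the
one-step-ahead conditional mean is
  E[X_{t+1} | X_t, ...] = c + sum_i phi_i X_{t+1-i}.
Substitute known values:
  E[X_{t+1} | ...] = (0.393) * (-2) + (0.457) * (5)
                   = 1.4990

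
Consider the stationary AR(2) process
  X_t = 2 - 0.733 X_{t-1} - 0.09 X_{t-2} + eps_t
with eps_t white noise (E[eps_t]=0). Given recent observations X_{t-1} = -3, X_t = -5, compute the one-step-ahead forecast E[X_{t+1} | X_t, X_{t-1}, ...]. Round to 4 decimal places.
E[X_{t+1} \mid \mathcal F_t] = 5.9350

For an AR(p) model X_t = c + sum_i phi_i X_{t-i} + eps_t, the
one-step-ahead conditional mean is
  E[X_{t+1} | X_t, ...] = c + sum_i phi_i X_{t+1-i}.
Substitute known values:
  E[X_{t+1} | ...] = 2 + (-0.733) * (-5) + (-0.09) * (-3)
                   = 5.9350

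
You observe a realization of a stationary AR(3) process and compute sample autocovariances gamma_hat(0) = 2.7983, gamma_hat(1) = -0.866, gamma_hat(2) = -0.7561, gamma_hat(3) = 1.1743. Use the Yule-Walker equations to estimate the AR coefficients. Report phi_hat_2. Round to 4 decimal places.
\hat\phi_{2} = -0.3030

The Yule-Walker equations for an AR(p) process read, in matrix form,
  Gamma_p phi = r_p,   with   (Gamma_p)_{ij} = gamma(|i - j|),
                       (r_p)_i = gamma(i),   i,j = 1..p.
Substitute the sample gammas (Toeplitz matrix and right-hand side of size 3):
  Gamma_p = [[2.7983, -0.866, -0.7561], [-0.866, 2.7983, -0.866], [-0.7561, -0.866, 2.7983]]
  r_p     = [-0.866, -0.7561, 1.1743]
Written out (R1..R3):
  (R1) 2.7983 phi_1 - 0.866 phi_2 - 0.7561 phi_3 = -0.866
  (R2) -0.866 phi_1 + 2.7983 phi_2 - 0.866 phi_3 = -0.7561
  (R3) -0.7561 phi_1 - 0.866 phi_2 + 2.7983 phi_3 = 1.1743
Gaussian elimination:
  R2 <- R2 - (-0.866/2.7983) R1 = R2 - (-0.309474) R1:  2.530296 phi_2 - 1.099993 phi_3 = -1.024104
  R3 <- R3 - (-0.7561/2.7983) R1 = R3 - (-0.2702) R1:  -1.099993 phi_2 + 2.594002 phi_3 = 0.940307
  R3 <- R3 - (-1.099993/2.530296) R2 = R3 - (-0.434729) R2:  2.115803 phi_3 = 0.495099
Back-substitution:
  phi_hat_3 = 0.495099 / 2.115803 = 0.234001
  phi_hat_2 = (-1.024104 - (-1.099993)(0.234001)) / 2.530296 = -0.30301
  phi_hat_1 = (-0.866 - (-0.866)(-0.30301) - (-0.7561)(0.234001)) / 2.7983 = -0.34002
So phi_hat = [-0.3400, -0.3030, 0.2340].
Therefore phi_hat_2 = -0.3030.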